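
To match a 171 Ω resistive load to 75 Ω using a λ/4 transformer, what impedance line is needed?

Z_qwt = √(Z_0·R_L) = √(75 × 171) = √12820

Z_qwt ≈ 113 Ω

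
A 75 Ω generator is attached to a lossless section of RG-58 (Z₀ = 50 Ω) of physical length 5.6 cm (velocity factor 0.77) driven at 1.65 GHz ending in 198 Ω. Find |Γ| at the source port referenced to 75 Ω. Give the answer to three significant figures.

|Γ| ≈ 0.585

λ = v/f = 0.77·c / 1.65 GHz = 0.14 m
βl = 2π·l/λ = 2π × 0.4 = 144°
tan(βl) = -0.727
Z_in = Z_0·(Z_L + jZ_0·tanβl)/(Z_0 + jZ_L·tanβl) = 32.6 + j57.5 Ω
Γ_s = (Z_in − Z_s)/(Z_in + Z_s) = (-42.4 + j57.5)/(108 + j57.5), |Γ_s| = 0.585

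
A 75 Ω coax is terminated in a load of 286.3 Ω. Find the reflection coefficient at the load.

Γ = (Z_L − Z_0)/(Z_L + Z_0) = (286.3 − 75)/(286.3 + 75) = 211.3/361.3

Γ = 0.585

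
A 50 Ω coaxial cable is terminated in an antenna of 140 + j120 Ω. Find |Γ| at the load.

|Γ| ≈ 0.667

Γ = (Z_L − Z_0)/(Z_L + Z_0) = (90 + j120)/(190 + j120)
|Γ| = 150/225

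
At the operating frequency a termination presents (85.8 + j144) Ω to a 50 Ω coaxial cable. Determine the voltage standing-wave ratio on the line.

VSWR ≈ 6.99

Γ = (Z_L − Z_0)/(Z_L + Z_0) = (35.8 + j144)/(135.8 + j144)
|Γ| = 148/198 = 0.75
VSWR = (1 + |Γ|)/(1 − |Γ|) = 1.75/0.25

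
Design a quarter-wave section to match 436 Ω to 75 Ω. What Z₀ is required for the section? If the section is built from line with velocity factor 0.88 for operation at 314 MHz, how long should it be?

Z_qwt ≈ 181 Ω; length ≈ 21 cm

Z_qwt = √(Z_0·R_L) = √(75 × 436) = √32700
λ = 0.88·c/f = 0.841 m, so l = λ/4 = 0.21 m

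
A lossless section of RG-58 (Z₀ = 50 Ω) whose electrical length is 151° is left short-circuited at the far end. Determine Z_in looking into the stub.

tan(βl) = -0.554
For a short-circuited stub, Z_in = jZ_0·tan(βl)

Z_in ≈ −j27.7 Ω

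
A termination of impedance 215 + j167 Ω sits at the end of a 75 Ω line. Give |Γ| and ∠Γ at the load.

Γ ≈ 0.651 ∠ 20.1°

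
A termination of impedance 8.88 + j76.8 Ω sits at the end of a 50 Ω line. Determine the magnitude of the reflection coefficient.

Γ = (Z_L − Z_0)/(Z_L + Z_0) = (-41.12 + j76.8)/(58.88 + j76.8)
|Γ| = 87.1/96.8

|Γ| ≈ 0.9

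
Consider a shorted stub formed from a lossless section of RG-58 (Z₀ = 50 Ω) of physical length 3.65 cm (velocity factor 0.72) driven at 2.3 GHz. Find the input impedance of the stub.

Z_in ≈ −j42.1 Ω

λ = v/f = 0.72·c / 2.3 GHz = 0.0939 m
βl = 2π·l/λ = 2π × 0.389 = 140°
tan(βl) = -0.842
For a shorted stub, Z_in = jZ_0·tan(βl)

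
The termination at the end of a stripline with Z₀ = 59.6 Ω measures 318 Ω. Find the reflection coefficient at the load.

Γ = (Z_L − Z_0)/(Z_L + Z_0) = (318 − 59.6)/(318 + 59.6) = 258.4/377.6

Γ = 0.684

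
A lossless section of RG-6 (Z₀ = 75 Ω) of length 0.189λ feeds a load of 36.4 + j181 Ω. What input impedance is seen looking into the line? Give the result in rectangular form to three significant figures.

Z_in ≈ 9.9 − j71.2 Ω

βl = 2π × 0.189 = 68°
tan(βl) = tan(68°) = 2.48
Z_in = Z_0·(Z_L + jZ_0·tanβl)/(Z_0 + jZ_L·tanβl)
     = 75·(36.4 + j367)/(-374 + j90.3)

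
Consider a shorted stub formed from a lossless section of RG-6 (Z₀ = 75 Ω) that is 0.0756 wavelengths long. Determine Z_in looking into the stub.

βl = 2π × 0.0756 = 27.2°
tan(βl) = 0.514
For a shorted stub, Z_in = jZ_0·tan(βl)

Z_in ≈ +j38.6 Ω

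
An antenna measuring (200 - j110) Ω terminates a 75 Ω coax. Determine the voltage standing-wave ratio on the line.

Γ = (Z_L − Z_0)/(Z_L + Z_0) = (125 − j110)/(275 − j110)
|Γ| = 167/296 = 0.562
VSWR = (1 + |Γ|)/(1 − |Γ|) = 1.56/0.438

VSWR ≈ 3.57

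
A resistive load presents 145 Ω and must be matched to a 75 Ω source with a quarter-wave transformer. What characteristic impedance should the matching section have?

Z_qwt ≈ 104 Ω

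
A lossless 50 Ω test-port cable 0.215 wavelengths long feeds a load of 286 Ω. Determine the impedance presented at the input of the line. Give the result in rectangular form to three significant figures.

Z_in ≈ 9.16 − j10.8 Ω

βl = 2π × 0.215 = 77.4°
tan(βl) = tan(77.4°) = 4.47
Z_in = Z_0·(Z_L + jZ_0·tanβl)/(Z_0 + jZ_L·tanβl)
     = 50·(286 + j224)/(50 + j1280)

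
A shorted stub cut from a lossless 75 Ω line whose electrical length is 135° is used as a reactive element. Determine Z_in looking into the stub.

tan(βl) = -1
For a shorted stub, Z_in = jZ_0·tan(βl)

Z_in ≈ −j75 Ω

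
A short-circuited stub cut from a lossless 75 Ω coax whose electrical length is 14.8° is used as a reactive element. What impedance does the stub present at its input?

tan(βl) = 0.264
For a short-circuited stub, Z_in = jZ_0·tan(βl)

Z_in ≈ +j19.8 Ω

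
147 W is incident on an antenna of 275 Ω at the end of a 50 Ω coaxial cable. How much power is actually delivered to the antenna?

P_delivered ≈ 76.5 W

Γ = (275 − 50)/(275 + 50) = 0.692
|Γ|² = 0.479
P_refl = |Γ|²·P_inc = 70.5 W, P_del = (1 − |Γ|²)·P_inc = 76.5 W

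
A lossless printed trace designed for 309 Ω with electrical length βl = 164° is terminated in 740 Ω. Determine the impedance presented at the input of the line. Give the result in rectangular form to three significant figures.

tan(βl) = tan(164°) = -0.287
Z_in = Z_0·(Z_L + jZ_0·tanβl)/(Z_0 + jZ_L·tanβl)
     = 309·(740 − j88.6)/(309 − j212)

Z_in ≈ 544 + j285 Ω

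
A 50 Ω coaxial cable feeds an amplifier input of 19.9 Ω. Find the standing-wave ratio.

VSWR ≈ 2.51

Γ = (19.9 − 50)/(19.9 + 50) = -0.431
VSWR = (1 + 0.431)/(1 − 0.431)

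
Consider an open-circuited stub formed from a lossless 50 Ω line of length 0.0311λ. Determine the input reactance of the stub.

βl = 2π × 0.0311 = 11.2°
tan(βl) = 0.198
For an open-circuited stub, Z_in = −jZ_0·cot(βl) = −jZ_0/tan(βl)

X_in ≈ -253 Ω (capacitive)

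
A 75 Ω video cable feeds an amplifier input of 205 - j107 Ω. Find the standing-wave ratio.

Γ = (Z_L − Z_0)/(Z_L + Z_0) = (130 − j107)/(280 − j107)
|Γ| = 168/300 = 0.562
VSWR = (1 + |Γ|)/(1 − |Γ|) = 1.56/0.438

VSWR ≈ 3.56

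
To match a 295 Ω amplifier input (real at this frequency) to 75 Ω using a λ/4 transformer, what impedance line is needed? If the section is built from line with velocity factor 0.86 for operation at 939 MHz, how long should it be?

Z_qwt = √(Z_0·R_L) = √(75 × 295) = √22120
λ = 0.86·c/f = 0.275 m, so l = λ/4 = 0.0687 m

Z_qwt ≈ 149 Ω; length ≈ 6.87 cm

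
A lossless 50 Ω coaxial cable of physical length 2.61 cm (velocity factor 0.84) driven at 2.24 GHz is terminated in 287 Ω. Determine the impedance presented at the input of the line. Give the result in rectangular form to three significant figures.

Z_in ≈ 8.82 − j5.5 Ω

λ = v/f = 0.84·c / 2.24 GHz = 0.113 m
βl = 2π·l/λ = 2π × 0.232 = 83.5°
tan(βl) = tan(83.5°) = 8.8
Z_in = Z_0·(Z_L + jZ_0·tanβl)/(Z_0 + jZ_L·tanβl)
     = 50·(287 + j440)/(50 + j2530)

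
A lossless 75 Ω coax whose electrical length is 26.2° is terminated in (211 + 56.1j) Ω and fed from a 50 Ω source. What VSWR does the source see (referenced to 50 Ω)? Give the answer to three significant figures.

tan(βl) = 0.492
Z_in = Z_0·(Z_L + jZ_0·tanβl)/(Z_0 + jZ_L·tanβl) = 113 − j101 Ω
Γ_s = (Z_in − Z_s)/(Z_in + Z_s) = (63.2 − j101)/(163 − j101), |Γ_s| = 0.62
VSWR = (1 + |Γ_s|)/(1 − |Γ_s|)

VSWR ≈ 4.26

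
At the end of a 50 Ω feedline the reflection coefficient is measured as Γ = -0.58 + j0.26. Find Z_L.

Z_L = Z_0·(1 + Γ)/(1 − Γ) = 50·(0.42 + j0.26)/(1.58 − j0.26)

Z_L ≈ 11.6 + j10.1 Ω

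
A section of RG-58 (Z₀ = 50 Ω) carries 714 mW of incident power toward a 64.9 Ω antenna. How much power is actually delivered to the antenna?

Γ = (64.9 − 50)/(64.9 + 50) = 0.13
|Γ|² = 0.0168
P_refl = |Γ|²·P_inc = 12 mW, P_del = (1 − |Γ|²)·P_inc = 702 mW

P_delivered ≈ 702 mW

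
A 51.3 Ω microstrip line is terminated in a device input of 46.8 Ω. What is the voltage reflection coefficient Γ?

Γ = -0.0459

Γ = (Z_L − Z_0)/(Z_L + Z_0) = (46.8 − 51.3)/(46.8 + 51.3) = -4.5/98.1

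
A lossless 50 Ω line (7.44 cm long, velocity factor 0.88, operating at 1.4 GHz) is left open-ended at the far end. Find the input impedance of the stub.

λ = v/f = 0.88·c / 1.4 GHz = 0.189 m
βl = 2π·l/λ = 2π × 0.395 = 142°
tan(βl) = -0.78
For an open-ended stub, Z_in = −jZ_0·cot(βl) = −jZ_0/tan(βl)

Z_in ≈ +j64.1 Ω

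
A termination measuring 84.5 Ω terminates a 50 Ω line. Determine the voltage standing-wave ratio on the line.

Γ = (84.5 − 50)/(84.5 + 50) = 0.257
VSWR = (1 + 0.257)/(1 − 0.257)

VSWR ≈ 1.69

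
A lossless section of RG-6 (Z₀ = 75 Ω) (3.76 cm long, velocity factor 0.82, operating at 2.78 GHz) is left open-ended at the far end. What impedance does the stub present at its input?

Z_in ≈ +j147 Ω

λ = v/f = 0.82·c / 2.78 GHz = 0.0885 m
βl = 2π·l/λ = 2π × 0.425 = 153°
tan(βl) = -0.51
For an open-ended stub, Z_in = −jZ_0·cot(βl) = −jZ_0/tan(βl)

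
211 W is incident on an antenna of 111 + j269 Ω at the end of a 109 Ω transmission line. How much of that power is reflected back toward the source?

|Γ| = |(2 + j269)/(220 + j269)| = 0.774
|Γ|² = 0.599
P_refl = |Γ|²·P_inc = 126 W, P_del = (1 − |Γ|²)·P_inc = 84.6 W

P_reflected ≈ 126 W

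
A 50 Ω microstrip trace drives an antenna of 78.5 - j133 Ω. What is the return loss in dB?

RL ≈ 2.67 dB

Γ = (28.5 − j133)/(128.5 − j133), |Γ| = 0.735
RL = −20·log₁₀|Γ| = −20·log₁₀(0.735)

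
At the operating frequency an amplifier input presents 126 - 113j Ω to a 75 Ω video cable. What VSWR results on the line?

Γ = (Z_L − Z_0)/(Z_L + Z_0) = (51 − j113)/(201 − j113)
|Γ| = 124/231 = 0.538
VSWR = (1 + |Γ|)/(1 − |Γ|) = 1.54/0.462

VSWR ≈ 3.33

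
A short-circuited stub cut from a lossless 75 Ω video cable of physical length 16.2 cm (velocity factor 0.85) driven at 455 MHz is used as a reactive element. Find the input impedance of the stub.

Z_in ≈ −j299 Ω

λ = v/f = 0.85·c / 455 MHz = 0.56 m
βl = 2π·l/λ = 2π × 0.289 = 104°
tan(βl) = -3.99
For a short-circuited stub, Z_in = jZ_0·tan(βl)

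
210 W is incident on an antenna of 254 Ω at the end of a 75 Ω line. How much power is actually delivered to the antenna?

P_delivered ≈ 148 W

Γ = (254 − 75)/(254 + 75) = 0.544
|Γ|² = 0.296
P_refl = |Γ|²·P_inc = 62.2 W, P_del = (1 − |Γ|²)·P_inc = 148 W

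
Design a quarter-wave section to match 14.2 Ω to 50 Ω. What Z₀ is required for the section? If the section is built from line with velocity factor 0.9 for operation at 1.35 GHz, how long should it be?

Z_qwt = √(Z_0·R_L) = √(50 × 14.2) = √710
λ = 0.9·c/f = 0.2 m, so l = λ/4 = 0.05 m

Z_qwt ≈ 26.6 Ω; length ≈ 5 cm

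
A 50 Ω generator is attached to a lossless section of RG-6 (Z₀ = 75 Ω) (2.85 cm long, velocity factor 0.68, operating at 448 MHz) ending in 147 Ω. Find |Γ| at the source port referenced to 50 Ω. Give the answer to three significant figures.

|Γ| ≈ 0.465

λ = v/f = 0.68·c / 448 MHz = 0.455 m
βl = 2π·l/λ = 2π × 0.0626 = 22.5°
tan(βl) = 0.415
Z_in = Z_0·(Z_L + jZ_0·tanβl)/(Z_0 + jZ_L·tanβl) = 104 − j53.2 Ω
Γ_s = (Z_in − Z_s)/(Z_in + Z_s) = (53.7 − j53.2)/(154 − j53.2), |Γ_s| = 0.465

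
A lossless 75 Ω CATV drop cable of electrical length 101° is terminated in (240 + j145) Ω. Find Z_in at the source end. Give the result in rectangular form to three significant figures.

Z_in ≈ 16.9 + j3.36 Ω

tan(βl) = tan(101°) = -5.14
Z_in = Z_0·(Z_L + jZ_0·tanβl)/(Z_0 + jZ_L·tanβl)
     = 75·(240 − j241)/(821 − j1230)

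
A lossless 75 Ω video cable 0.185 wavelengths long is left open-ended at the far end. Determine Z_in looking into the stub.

βl = 2π × 0.185 = 66.6°
tan(βl) = 2.31
For an open-ended stub, Z_in = −jZ_0·cot(βl) = −jZ_0/tan(βl)

Z_in ≈ −j32.5 Ω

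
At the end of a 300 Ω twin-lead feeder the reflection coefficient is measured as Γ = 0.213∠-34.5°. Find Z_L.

Z_L ≈ 412 − j104 Ω

Z_L = Z_0·(1 + Γ)/(1 − Γ) = 300·(1.18 − j0.121)/(0.824 + j0.121)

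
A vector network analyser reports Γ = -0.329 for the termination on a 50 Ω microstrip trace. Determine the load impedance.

Z_L = Z_0·(1 + Γ)/(1 − Γ) = 50·(0.671)/(1.33)

Z_L ≈ 25.2 Ω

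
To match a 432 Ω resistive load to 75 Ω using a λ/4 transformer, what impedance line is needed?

Z_qwt ≈ 180 Ω

Z_qwt = √(Z_0·R_L) = √(75 × 432) = √32400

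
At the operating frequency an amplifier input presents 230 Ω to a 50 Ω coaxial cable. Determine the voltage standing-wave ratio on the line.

For a purely resistive load, VSWR = R_L/Z_0 or Z_0/R_L (whichever > 1) = 230/50

VSWR ≈ 4.6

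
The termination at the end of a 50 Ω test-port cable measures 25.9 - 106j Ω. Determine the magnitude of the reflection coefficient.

|Γ| ≈ 0.834

Γ = (Z_L − Z_0)/(Z_L + Z_0) = (-24.1 − j106)/(75.9 − j106)
|Γ| = 109/130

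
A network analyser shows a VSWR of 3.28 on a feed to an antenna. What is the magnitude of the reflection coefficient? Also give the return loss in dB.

|Γ| ≈ 0.533; return loss ≈ 5.47 dB

|Γ| = (S − 1)/(S + 1) = (3.28 − 1)/(3.28 + 1) = 2.28/4.28
RL = −20·log₁₀|Γ| = −20·log₁₀(0.533)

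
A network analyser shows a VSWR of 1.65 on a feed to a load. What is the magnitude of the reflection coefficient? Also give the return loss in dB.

|Γ| = (S − 1)/(S + 1) = (1.65 − 1)/(1.65 + 1) = 0.65/2.65
RL = −20·log₁₀|Γ| = −20·log₁₀(0.245)

|Γ| ≈ 0.245; return loss ≈ 12.2 dB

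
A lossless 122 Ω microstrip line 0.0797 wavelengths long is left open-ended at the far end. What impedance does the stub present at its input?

Z_in ≈ −j223 Ω

βl = 2π × 0.0797 = 28.7°
tan(βl) = 0.547
For an open-ended stub, Z_in = −jZ_0·cot(βl) = −jZ_0/tan(βl)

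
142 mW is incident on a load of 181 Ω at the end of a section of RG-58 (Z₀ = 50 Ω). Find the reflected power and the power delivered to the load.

P_reflected ≈ 45.7 mW; P_delivered ≈ 96.3 mW

Γ = (181 − 50)/(181 + 50) = 0.567
|Γ|² = 0.322
P_refl = |Γ|²·P_inc = 45.7 mW, P_del = (1 − |Γ|²)·P_inc = 96.3 mW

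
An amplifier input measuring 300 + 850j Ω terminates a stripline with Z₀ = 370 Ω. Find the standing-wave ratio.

VSWR ≈ 8.43

Γ = (Z_L − Z_0)/(Z_L + Z_0) = (-70 + j850)/(670 + j850)
|Γ| = 853/1080 = 0.788
VSWR = (1 + |Γ|)/(1 − |Γ|) = 1.79/0.212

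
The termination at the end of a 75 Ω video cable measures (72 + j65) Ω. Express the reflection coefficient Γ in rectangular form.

Γ ≈ 0.146 + j0.377

Γ = (Z_L − Z_0)/(Z_L + Z_0) = (-3 + j65)/(147 + j65)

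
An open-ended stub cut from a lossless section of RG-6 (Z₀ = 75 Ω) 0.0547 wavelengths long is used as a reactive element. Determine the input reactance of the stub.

X_in ≈ -210 Ω (capacitive)

βl = 2π × 0.0547 = 19.7°
tan(βl) = 0.358
For an open-ended stub, Z_in = −jZ_0·cot(βl) = −jZ_0/tan(βl)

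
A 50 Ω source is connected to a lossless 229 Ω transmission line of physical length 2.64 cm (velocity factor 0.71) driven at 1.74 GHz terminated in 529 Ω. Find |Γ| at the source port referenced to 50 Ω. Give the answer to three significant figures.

|Γ| ≈ 0.421

λ = v/f = 0.71·c / 1.74 GHz = 0.122 m
βl = 2π·l/λ = 2π × 0.216 = 77.6°
tan(βl) = 4.56
Z_in = Z_0·(Z_L + jZ_0·tanβl)/(Z_0 + jZ_L·tanβl) = 103 − j40.4 Ω
Γ_s = (Z_in − Z_s)/(Z_in + Z_s) = (53 − j40.4)/(153 − j40.4), |Γ_s| = 0.421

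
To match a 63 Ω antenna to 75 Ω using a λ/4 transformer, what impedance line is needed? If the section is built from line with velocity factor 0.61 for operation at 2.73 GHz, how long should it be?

Z_qwt = √(Z_0·R_L) = √(75 × 63) = √4725
λ = 0.61·c/f = 0.067 m, so l = λ/4 = 0.0168 m

Z_qwt ≈ 68.7 Ω; length ≈ 1.68 cm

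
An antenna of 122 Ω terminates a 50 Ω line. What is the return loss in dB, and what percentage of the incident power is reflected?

Γ = (122 − 50)/(122 + 50) = 0.419
RL = −20·log₁₀(0.419) = 7.56 dB
P_refl/P_inc = |Γ|² = 0.175

RL ≈ 7.56 dB; 17.5% of incident power reflected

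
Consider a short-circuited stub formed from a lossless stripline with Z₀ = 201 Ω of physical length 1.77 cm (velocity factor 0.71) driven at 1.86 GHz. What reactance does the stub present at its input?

X_in ≈ 294 Ω (inductive)

λ = v/f = 0.71·c / 1.86 GHz = 0.115 m
βl = 2π·l/λ = 2π × 0.155 = 55.6°
tan(βl) = 1.46
For a short-circuited stub, Z_in = jZ_0·tan(βl)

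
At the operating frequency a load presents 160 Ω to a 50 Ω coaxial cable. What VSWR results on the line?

VSWR ≈ 3.2

Γ = (160 − 50)/(160 + 50) = 0.524
VSWR = (1 + 0.524)/(1 − 0.524)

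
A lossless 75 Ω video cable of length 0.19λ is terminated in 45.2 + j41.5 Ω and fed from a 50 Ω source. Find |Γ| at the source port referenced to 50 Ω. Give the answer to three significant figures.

|Γ| ≈ 0.545

βl = 2π × 0.19 = 68.4°
tan(βl) = 2.53
Z_in = Z_0·(Z_L + jZ_0·tanβl)/(Z_0 + jZ_L·tanβl) = 135 − j64.9 Ω
Γ_s = (Z_in − Z_s)/(Z_in + Z_s) = (84.8 − j64.9)/(185 − j64.9), |Γ_s| = 0.545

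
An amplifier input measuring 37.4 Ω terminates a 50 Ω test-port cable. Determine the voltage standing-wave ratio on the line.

For a purely resistive load, VSWR = R_L/Z_0 or Z_0/R_L (whichever > 1) = 50/37.4

VSWR ≈ 1.34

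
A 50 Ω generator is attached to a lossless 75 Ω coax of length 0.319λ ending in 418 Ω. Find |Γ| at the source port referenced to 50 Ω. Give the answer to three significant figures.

|Γ| ≈ 0.64

βl = 2π × 0.319 = 115°
tan(βl) = -2.16
Z_in = Z_0·(Z_L + jZ_0·tanβl)/(Z_0 + jZ_L·tanβl) = 16.2 + j33.4 Ω
Γ_s = (Z_in − Z_s)/(Z_in + Z_s) = (-33.8 + j33.4)/(66.2 + j33.4), |Γ_s| = 0.64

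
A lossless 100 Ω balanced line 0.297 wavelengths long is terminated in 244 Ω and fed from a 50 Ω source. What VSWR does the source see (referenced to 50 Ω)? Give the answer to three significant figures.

VSWR ≈ 1.71

βl = 2π × 0.297 = 107°
tan(βl) = -3.29
Z_in = Z_0·(Z_L + jZ_0·tanβl)/(Z_0 + jZ_L·tanβl) = 44.1 + j24.9 Ω
Γ_s = (Z_in − Z_s)/(Z_in + Z_s) = (-5.91 + j24.9)/(94.1 + j24.9), |Γ_s| = 0.263
VSWR = (1 + |Γ_s|)/(1 − |Γ_s|)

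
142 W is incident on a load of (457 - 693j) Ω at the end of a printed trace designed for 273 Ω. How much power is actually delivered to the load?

P_delivered ≈ 69.9 W

|Γ| = |(184 − j693)/(730 − j693)| = 0.712
|Γ|² = 0.507
P_refl = |Γ|²·P_inc = 72.1 W, P_del = (1 − |Γ|²)·P_inc = 69.9 W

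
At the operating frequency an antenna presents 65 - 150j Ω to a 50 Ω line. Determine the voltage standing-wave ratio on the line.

Γ = (Z_L − Z_0)/(Z_L + Z_0) = (15 − j150)/(115 − j150)
|Γ| = 151/189 = 0.798
VSWR = (1 + |Γ|)/(1 − |Γ|) = 1.8/0.202

VSWR ≈ 8.88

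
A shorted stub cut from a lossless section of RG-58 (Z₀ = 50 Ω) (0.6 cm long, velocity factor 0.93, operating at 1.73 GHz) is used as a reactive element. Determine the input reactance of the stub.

X_in ≈ 11.9 Ω (inductive)

λ = v/f = 0.93·c / 1.73 GHz = 0.161 m
βl = 2π·l/λ = 2π × 0.0372 = 13.4°
tan(βl) = 0.238
For a shorted stub, Z_in = jZ_0·tan(βl)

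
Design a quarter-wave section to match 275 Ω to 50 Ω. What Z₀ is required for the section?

Z_qwt = √(Z_0·R_L) = √(50 × 275) = √13750

Z_qwt ≈ 117 Ω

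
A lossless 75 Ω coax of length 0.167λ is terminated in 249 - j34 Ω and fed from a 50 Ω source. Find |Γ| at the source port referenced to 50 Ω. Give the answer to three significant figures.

βl = 2π × 0.167 = 60.1°
tan(βl) = 1.74
Z_in = Z_0·(Z_L + jZ_0·tanβl)/(Z_0 + jZ_L·tanβl) = 27.4 − j34.6 Ω
Γ_s = (Z_in − Z_s)/(Z_in + Z_s) = (-22.6 − j34.6)/(77.4 − j34.6), |Γ_s| = 0.487

|Γ| ≈ 0.487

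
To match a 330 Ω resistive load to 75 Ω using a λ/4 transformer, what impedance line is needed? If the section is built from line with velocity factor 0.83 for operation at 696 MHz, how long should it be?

Z_qwt ≈ 157 Ω; length ≈ 8.94 cm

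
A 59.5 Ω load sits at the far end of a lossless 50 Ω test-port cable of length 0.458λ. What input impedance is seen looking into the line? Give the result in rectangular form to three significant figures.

Z_in ≈ 57.9 + j5.09 Ω

βl = 2π × 0.458 = 165°
tan(βl) = tan(165°) = -0.27
Z_in = Z_0·(Z_L + jZ_0·tanβl)/(Z_0 + jZ_L·tanβl)
     = 50·(59.5 − j13.5)/(50 − j16.1)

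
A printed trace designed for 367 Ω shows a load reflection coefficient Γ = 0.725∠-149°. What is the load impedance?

Z_L = Z_0·(1 + Γ)/(1 − Γ) = 367·(0.379 − j0.373)/(1.62 + j0.373)

Z_L ≈ 62.9 − j99 Ω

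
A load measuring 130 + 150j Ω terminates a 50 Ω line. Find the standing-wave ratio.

Γ = (Z_L − Z_0)/(Z_L + Z_0) = (80 + j150)/(180 + j150)
|Γ| = 170/234 = 0.726
VSWR = (1 + |Γ|)/(1 − |Γ|) = 1.73/0.274

VSWR ≈ 6.29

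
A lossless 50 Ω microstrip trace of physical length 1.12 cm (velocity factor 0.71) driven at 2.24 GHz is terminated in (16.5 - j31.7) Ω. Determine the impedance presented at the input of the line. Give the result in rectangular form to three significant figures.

λ = v/f = 0.71·c / 2.24 GHz = 0.0951 m
βl = 2π·l/λ = 2π × 0.118 = 42.4°
tan(βl) = tan(42.4°) = 0.913
Z_in = Z_0·(Z_L + jZ_0·tanβl)/(Z_0 + jZ_L·tanβl)
     = 50·(16.5 + j14)/(78.9 + j15.1)

Z_in ≈ 11.7 + j6.61 Ω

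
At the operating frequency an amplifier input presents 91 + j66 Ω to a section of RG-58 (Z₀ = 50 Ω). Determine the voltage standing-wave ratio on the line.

VSWR ≈ 2.99

Γ = (Z_L − Z_0)/(Z_L + Z_0) = (41 + j66)/(141 + j66)
|Γ| = 77.7/156 = 0.499
VSWR = (1 + |Γ|)/(1 − |Γ|) = 1.5/0.501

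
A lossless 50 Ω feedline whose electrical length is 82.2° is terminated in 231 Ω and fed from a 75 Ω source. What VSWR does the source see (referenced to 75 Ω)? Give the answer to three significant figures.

tan(βl) = 7.3
Z_in = Z_0·(Z_L + jZ_0·tanβl)/(Z_0 + jZ_L·tanβl) = 11 − j6.52 Ω
Γ_s = (Z_in − Z_s)/(Z_in + Z_s) = (-64 − j6.52)/(86 − j6.52), |Γ_s| = 0.746
VSWR = (1 + |Γ_s|)/(1 − |Γ_s|)

VSWR ≈ 6.86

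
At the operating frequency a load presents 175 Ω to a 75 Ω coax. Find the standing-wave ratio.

VSWR ≈ 2.33

For a purely resistive load, VSWR = R_L/Z_0 or Z_0/R_L (whichever > 1) = 175/75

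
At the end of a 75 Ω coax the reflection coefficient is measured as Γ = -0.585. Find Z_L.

Z_L ≈ 19.6 Ω

Z_L = Z_0·(1 + Γ)/(1 − Γ) = 75·(0.415)/(1.58)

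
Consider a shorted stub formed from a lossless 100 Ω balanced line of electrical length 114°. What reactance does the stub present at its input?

X_in ≈ -225 Ω (capacitive)

tan(βl) = -2.25
For a shorted stub, Z_in = jZ_0·tan(βl)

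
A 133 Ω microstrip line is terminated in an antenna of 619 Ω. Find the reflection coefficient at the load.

Γ = 0.646

Γ = (Z_L − Z_0)/(Z_L + Z_0) = (619 − 133)/(619 + 133) = 486/752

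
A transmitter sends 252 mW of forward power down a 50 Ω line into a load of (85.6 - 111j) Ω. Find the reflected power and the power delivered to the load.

|Γ| = |(35.6 − j111)/(135.6 − j111)| = 0.665
|Γ|² = 0.442
P_refl = |Γ|²·P_inc = 112 mW, P_del = (1 − |Γ|²)·P_inc = 140 mW

P_reflected ≈ 112 mW; P_delivered ≈ 140 mW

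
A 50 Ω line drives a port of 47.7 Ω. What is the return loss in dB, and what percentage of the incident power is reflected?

Γ = (47.7 − 50)/(47.7 + 50) = -0.0235
RL = −20·log₁₀(0.0235) = 32.6 dB
P_refl/P_inc = |Γ|² = 0.000554

RL ≈ 32.6 dB; 0.0554% of incident power reflected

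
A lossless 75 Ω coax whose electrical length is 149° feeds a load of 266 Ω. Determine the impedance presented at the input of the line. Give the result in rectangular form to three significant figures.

Z_in ≈ 65.3 + j94.2 Ω

tan(βl) = tan(149°) = -0.601
Z_in = Z_0·(Z_L + jZ_0·tanβl)/(Z_0 + jZ_L·tanβl)
     = 75·(266 − j45.1)/(75 − j160)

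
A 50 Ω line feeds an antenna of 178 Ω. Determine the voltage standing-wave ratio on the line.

For a purely resistive load, VSWR = R_L/Z_0 or Z_0/R_L (whichever > 1) = 178/50

VSWR ≈ 3.56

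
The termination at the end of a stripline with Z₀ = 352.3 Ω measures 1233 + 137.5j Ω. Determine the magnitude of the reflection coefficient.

|Γ| ≈ 0.56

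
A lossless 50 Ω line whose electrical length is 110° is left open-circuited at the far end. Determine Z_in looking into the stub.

Z_in ≈ +j18.2 Ω

tan(βl) = -2.75
For an open-circuited stub, Z_in = −jZ_0·cot(βl) = −jZ_0/tan(βl)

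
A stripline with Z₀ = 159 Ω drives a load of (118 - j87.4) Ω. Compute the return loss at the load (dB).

RL ≈ 9.57 dB

Γ = (-41 − j87.4)/(277 − j87.4), |Γ| = 0.332
RL = −20·log₁₀|Γ| = −20·log₁₀(0.332)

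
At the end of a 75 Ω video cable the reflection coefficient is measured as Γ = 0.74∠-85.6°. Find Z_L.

Z_L ≈ 23.7 − j77.2 Ω

Z_L = Z_0·(1 + Γ)/(1 − Γ) = 75·(1.06 − j0.738)/(0.943 + j0.738)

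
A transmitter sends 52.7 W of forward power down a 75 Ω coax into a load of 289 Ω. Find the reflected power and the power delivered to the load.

P_reflected ≈ 18.2 W; P_delivered ≈ 34.5 W

Γ = (289 − 75)/(289 + 75) = 0.588
|Γ|² = 0.346
P_refl = |Γ|²·P_inc = 18.2 W, P_del = (1 − |Γ|²)·P_inc = 34.5 W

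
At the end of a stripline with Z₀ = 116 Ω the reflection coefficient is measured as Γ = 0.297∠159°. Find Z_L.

Z_L = Z_0·(1 + Γ)/(1 − Γ) = 116·(0.723 + j0.106)/(1.28 − j0.106)

Z_L ≈ 64.4 + j15 Ω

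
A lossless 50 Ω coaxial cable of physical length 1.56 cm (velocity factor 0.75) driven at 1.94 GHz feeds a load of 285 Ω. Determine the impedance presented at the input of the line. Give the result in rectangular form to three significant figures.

Z_in ≈ 15.3 − j42 Ω

λ = v/f = 0.75·c / 1.94 GHz = 0.116 m
βl = 2π·l/λ = 2π × 0.135 = 48.4°
tan(βl) = tan(48.4°) = 1.13
Z_in = Z_0·(Z_L + jZ_0·tanβl)/(Z_0 + jZ_L·tanβl)
     = 50·(285 + j56.4)/(50 + j321)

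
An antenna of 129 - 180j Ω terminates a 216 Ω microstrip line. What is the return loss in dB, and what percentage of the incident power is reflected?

Γ = (-87 − j180)/(345 − j180), |Γ| = 0.514
RL = −20·log₁₀(0.514) = 5.78 dB
P_refl/P_inc = |Γ|² = 0.264

RL ≈ 5.78 dB; 26.4% of incident power reflected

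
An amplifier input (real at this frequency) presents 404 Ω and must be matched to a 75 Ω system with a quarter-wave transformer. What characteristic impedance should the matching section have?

Z_qwt ≈ 174 Ω

Z_qwt = √(Z_0·R_L) = √(75 × 404) = √30300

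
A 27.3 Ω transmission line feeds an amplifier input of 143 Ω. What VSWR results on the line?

Γ = (143 − 27.3)/(143 + 27.3) = 0.679
VSWR = (1 + 0.679)/(1 − 0.679)

VSWR ≈ 5.24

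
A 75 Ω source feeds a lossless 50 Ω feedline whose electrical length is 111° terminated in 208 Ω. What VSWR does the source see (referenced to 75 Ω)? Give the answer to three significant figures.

tan(βl) = -2.61
Z_in = Z_0·(Z_L + jZ_0·tanβl)/(Z_0 + jZ_L·tanβl) = 13.7 + j17.9 Ω
Γ_s = (Z_in − Z_s)/(Z_in + Z_s) = (-61.3 + j17.9)/(88.7 + j17.9), |Γ_s| = 0.706
VSWR = (1 + |Γ_s|)/(1 − |Γ_s|)

VSWR ≈ 5.81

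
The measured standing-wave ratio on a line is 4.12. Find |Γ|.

|Γ| = (S − 1)/(S + 1) = (4.12 − 1)/(4.12 + 1) = 3.12/5.12

|Γ| ≈ 0.609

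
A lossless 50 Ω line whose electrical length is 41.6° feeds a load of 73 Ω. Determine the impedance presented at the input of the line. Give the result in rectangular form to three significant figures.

tan(βl) = tan(41.6°) = 0.888
Z_in = Z_0·(Z_L + jZ_0·tanβl)/(Z_0 + jZ_L·tanβl)
     = 50·(73 + j44.4)/(50 + j64.8)

Z_in ≈ 48.7 − j18.7 Ω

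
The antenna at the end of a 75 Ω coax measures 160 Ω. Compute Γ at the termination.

Γ = (Z_L − Z_0)/(Z_L + Z_0) = (160 − 75)/(160 + 75) = 85/235

Γ = 0.362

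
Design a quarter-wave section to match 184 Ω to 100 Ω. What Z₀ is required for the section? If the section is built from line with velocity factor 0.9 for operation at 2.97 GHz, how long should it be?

Z_qwt ≈ 136 Ω; length ≈ 2.27 cm

Z_qwt = √(Z_0·R_L) = √(100 × 184) = √18400
λ = 0.9·c/f = 0.0909 m, so l = λ/4 = 0.0227 m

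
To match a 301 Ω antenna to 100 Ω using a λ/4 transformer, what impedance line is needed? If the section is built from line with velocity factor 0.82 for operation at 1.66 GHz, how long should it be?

Z_qwt = √(Z_0·R_L) = √(100 × 301) = √30100
λ = 0.82·c/f = 0.148 m, so l = λ/4 = 0.037 m

Z_qwt ≈ 173 Ω; length ≈ 3.7 cm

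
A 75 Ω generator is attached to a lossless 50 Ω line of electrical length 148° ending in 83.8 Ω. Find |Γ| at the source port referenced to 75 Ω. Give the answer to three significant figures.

|Γ| ≈ 0.249

tan(βl) = -0.625
Z_in = Z_0·(Z_L + jZ_0·tanβl)/(Z_0 + jZ_L·tanβl) = 55.6 + j27 Ω
Γ_s = (Z_in − Z_s)/(Z_in + Z_s) = (-19.4 + j27)/(131 + j27), |Γ_s| = 0.249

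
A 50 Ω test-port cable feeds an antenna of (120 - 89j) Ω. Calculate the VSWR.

VSWR ≈ 3.88

Γ = (Z_L − Z_0)/(Z_L + Z_0) = (70 − j89)/(170 − j89)
|Γ| = 113/192 = 0.59
VSWR = (1 + |Γ|)/(1 − |Γ|) = 1.59/0.41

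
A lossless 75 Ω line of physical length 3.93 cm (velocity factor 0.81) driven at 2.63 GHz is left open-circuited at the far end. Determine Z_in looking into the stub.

λ = v/f = 0.81·c / 2.63 GHz = 0.0924 m
βl = 2π·l/λ = 2π × 0.425 = 153°
tan(βl) = -0.507
For an open-circuited stub, Z_in = −jZ_0·cot(βl) = −jZ_0/tan(βl)

Z_in ≈ +j148 Ω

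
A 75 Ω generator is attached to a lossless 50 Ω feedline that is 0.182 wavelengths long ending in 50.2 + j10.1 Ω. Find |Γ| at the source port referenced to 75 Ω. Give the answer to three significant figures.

βl = 2π × 0.182 = 65.5°
tan(βl) = 2.2
Z_in = Z_0·(Z_L + jZ_0·tanβl)/(Z_0 + jZ_L·tanβl) = 56.5 − j8.5 Ω
Γ_s = (Z_in − Z_s)/(Z_in + Z_s) = (-18.5 − j8.5)/(132 − j8.5), |Γ_s| = 0.154

|Γ| ≈ 0.154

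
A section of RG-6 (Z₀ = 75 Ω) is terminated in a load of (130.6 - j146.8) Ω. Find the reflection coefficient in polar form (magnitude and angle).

Γ ≈ 0.621 ∠ -33.7°

Γ = (Z_L − Z_0)/(Z_L + Z_0) = (55.6 − j146.8)/(205.6 − j146.8)
|Γ| = 157/253 = 0.621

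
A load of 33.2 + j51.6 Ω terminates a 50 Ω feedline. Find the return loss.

Γ = (-16.8 + j51.6)/(83.2 + j51.6), |Γ| = 0.554
RL = −20·log₁₀|Γ| = −20·log₁₀(0.554)

RL ≈ 5.13 dB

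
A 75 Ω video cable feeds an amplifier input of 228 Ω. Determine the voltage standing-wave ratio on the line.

VSWR ≈ 3.04

For a purely resistive load, VSWR = R_L/Z_0 or Z_0/R_L (whichever > 1) = 228/75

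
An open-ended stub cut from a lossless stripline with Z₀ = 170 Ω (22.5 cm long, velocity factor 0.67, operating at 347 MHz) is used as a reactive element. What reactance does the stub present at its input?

X_in ≈ 201 Ω (inductive)

λ = v/f = 0.67·c / 347 MHz = 0.579 m
βl = 2π·l/λ = 2π × 0.388 = 140°
tan(βl) = -0.844
For an open-ended stub, Z_in = −jZ_0·cot(βl) = −jZ_0/tan(βl)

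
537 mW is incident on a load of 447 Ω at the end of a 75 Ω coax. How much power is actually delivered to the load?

Γ = (447 − 75)/(447 + 75) = 0.713
|Γ|² = 0.508
P_refl = |Γ|²·P_inc = 273 mW, P_del = (1 − |Γ|²)·P_inc = 264 mW

P_delivered ≈ 264 mW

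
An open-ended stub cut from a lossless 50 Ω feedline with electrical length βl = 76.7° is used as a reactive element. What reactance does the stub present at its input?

X_in ≈ -11.8 Ω (capacitive)

tan(βl) = 4.23
For an open-ended stub, Z_in = −jZ_0·cot(βl) = −jZ_0/tan(βl)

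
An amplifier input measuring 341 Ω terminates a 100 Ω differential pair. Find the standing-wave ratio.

VSWR ≈ 3.41

For a purely resistive load, VSWR = R_L/Z_0 or Z_0/R_L (whichever > 1) = 341/100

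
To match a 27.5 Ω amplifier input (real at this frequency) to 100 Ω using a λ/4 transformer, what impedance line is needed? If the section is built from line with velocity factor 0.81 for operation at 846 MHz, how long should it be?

Z_qwt ≈ 52.4 Ω; length ≈ 7.18 cm

Z_qwt = √(Z_0·R_L) = √(100 × 27.5) = √2750
λ = 0.81·c/f = 0.287 m, so l = λ/4 = 0.0718 m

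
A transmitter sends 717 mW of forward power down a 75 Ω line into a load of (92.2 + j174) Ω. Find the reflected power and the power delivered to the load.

|Γ| = |(17.2 + j174)/(167.2 + j174)| = 0.725
|Γ|² = 0.525
P_refl = |Γ|²·P_inc = 376 mW, P_del = (1 − |Γ|²)·P_inc = 341 mW

P_reflected ≈ 376 mW; P_delivered ≈ 341 mW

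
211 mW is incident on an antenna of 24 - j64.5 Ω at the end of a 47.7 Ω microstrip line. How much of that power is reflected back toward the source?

P_reflected ≈ 107 mW

|Γ| = |(-23.7 − j64.5)/(71.7 − j64.5)| = 0.713
|Γ|² = 0.508
P_refl = |Γ|²·P_inc = 107 mW, P_del = (1 − |Γ|²)·P_inc = 104 mW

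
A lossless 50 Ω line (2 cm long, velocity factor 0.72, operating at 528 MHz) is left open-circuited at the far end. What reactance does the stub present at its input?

λ = v/f = 0.72·c / 528 MHz = 0.409 m
βl = 2π·l/λ = 2π × 0.0489 = 17.6°
tan(βl) = 0.317
For an open-circuited stub, Z_in = −jZ_0·cot(βl) = −jZ_0/tan(βl)

X_in ≈ -158 Ω (capacitive)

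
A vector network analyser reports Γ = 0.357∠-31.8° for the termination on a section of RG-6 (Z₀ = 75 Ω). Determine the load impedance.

Z_L ≈ 126 − j54.2 Ω

Z_L = Z_0·(1 + Γ)/(1 − Γ) = 75·(1.3 − j0.188)/(0.697 + j0.188)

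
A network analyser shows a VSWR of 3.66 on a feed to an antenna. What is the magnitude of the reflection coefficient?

|Γ| ≈ 0.571

|Γ| = (S − 1)/(S + 1) = (3.66 − 1)/(3.66 + 1) = 2.66/4.66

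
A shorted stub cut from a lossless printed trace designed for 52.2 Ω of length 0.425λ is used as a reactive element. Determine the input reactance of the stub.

βl = 2π × 0.425 = 153°
tan(βl) = -0.51
For a shorted stub, Z_in = jZ_0·tan(βl)

X_in ≈ -26.6 Ω (capacitive)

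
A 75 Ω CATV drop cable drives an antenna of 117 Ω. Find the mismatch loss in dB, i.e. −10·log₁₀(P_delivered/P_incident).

Γ = (117 − 75)/(117 + 75) = 0.219
|Γ|² = 0.0479, so P_del/P_inc = 1 − |Γ|² = 0.952
ML = −10·log₁₀(1 − |Γ|²)

mismatch loss ≈ 0.213 dB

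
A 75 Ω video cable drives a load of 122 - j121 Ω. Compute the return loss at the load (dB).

RL ≈ 5.01 dB

Γ = (47 − j121)/(197 − j121), |Γ| = 0.561
RL = −20·log₁₀|Γ| = −20·log₁₀(0.561)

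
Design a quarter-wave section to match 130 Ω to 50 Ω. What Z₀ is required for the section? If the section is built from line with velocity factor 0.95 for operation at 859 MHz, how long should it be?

Z_qwt ≈ 80.6 Ω; length ≈ 8.29 cm

Z_qwt = √(Z_0·R_L) = √(50 × 130) = √6500
λ = 0.95·c/f = 0.332 m, so l = λ/4 = 0.0829 m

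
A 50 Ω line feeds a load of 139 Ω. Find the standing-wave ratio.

For a purely resistive load, VSWR = R_L/Z_0 or Z_0/R_L (whichever > 1) = 139/50

VSWR ≈ 2.78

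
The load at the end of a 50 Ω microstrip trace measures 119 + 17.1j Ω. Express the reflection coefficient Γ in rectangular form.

Γ ≈ 0.414 + j0.0593

Γ = (Z_L − Z_0)/(Z_L + Z_0) = (69 + j17.1)/(169 + j17.1)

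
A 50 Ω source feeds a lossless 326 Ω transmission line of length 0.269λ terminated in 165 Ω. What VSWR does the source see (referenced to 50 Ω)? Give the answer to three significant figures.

VSWR ≈ 12.7

βl = 2π × 0.269 = 96.8°
tan(βl) = -8.34
Z_in = Z_0·(Z_L + jZ_0·tanβl)/(Z_0 + jZ_L·tanβl) = 619 − j108 Ω
Γ_s = (Z_in − Z_s)/(Z_in + Z_s) = (569 − j108)/(669 − j108), |Γ_s| = 0.855
VSWR = (1 + |Γ_s|)/(1 − |Γ_s|)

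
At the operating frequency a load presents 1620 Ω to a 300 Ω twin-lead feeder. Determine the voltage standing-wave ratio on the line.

For a purely resistive load, VSWR = R_L/Z_0 or Z_0/R_L (whichever > 1) = 1620/300

VSWR ≈ 5.4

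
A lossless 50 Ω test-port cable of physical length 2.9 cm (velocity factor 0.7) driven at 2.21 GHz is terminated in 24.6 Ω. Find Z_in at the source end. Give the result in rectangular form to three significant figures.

λ = v/f = 0.7·c / 2.21 GHz = 0.095 m
βl = 2π·l/λ = 2π × 0.305 = 110°
tan(βl) = tan(110°) = -2.77
Z_in = Z_0·(Z_L + jZ_0·tanβl)/(Z_0 + jZ_L·tanβl)
     = 50·(24.6 − j138)/(50 − j68.1)

Z_in ≈ 74.6 − j36.7 Ω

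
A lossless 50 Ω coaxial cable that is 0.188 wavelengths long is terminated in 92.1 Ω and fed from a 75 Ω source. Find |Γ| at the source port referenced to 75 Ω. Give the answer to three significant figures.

|Γ| ≈ 0.442

βl = 2π × 0.188 = 67.7°
tan(βl) = 2.44
Z_in = Z_0·(Z_L + jZ_0·tanβl)/(Z_0 + jZ_L·tanβl) = 30.2 − j13.8 Ω
Γ_s = (Z_in − Z_s)/(Z_in + Z_s) = (-44.8 − j13.8)/(105 − j13.8), |Γ_s| = 0.442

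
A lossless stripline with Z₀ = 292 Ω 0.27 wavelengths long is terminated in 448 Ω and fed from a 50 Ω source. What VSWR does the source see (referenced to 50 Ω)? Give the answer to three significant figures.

VSWR ≈ 3.89

βl = 2π × 0.27 = 97.2°
tan(βl) = -7.92
Z_in = Z_0·(Z_L + jZ_0·tanβl)/(Z_0 + jZ_L·tanβl) = 192 + j21.1 Ω
Γ_s = (Z_in − Z_s)/(Z_in + Z_s) = (142 + j21.1)/(242 + j21.1), |Γ_s| = 0.591
VSWR = (1 + |Γ_s|)/(1 − |Γ_s|)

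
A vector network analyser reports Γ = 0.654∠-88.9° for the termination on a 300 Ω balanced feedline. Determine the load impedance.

Z_L ≈ 122 − j280 Ω

Z_L = Z_0·(1 + Γ)/(1 − Γ) = 300·(1.01 − j0.654)/(0.987 + j0.654)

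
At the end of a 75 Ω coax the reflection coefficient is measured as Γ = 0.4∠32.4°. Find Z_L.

Z_L ≈ 130 + j66.4 Ω

Z_L = Z_0·(1 + Γ)/(1 − Γ) = 75·(1.34 + j0.214)/(0.662 − j0.214)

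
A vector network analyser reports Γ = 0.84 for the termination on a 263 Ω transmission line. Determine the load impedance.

Z_L ≈ 3020 Ω

Z_L = Z_0·(1 + Γ)/(1 − Γ) = 263·(1.84)/(0.16)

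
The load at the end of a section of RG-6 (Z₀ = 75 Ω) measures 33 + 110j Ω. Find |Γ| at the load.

Γ = (Z_L − Z_0)/(Z_L + Z_0) = (-42 + j110)/(108 + j110)
|Γ| = 118/154

|Γ| ≈ 0.764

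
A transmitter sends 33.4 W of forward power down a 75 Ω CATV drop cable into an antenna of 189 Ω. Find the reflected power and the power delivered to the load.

Γ = (189 − 75)/(189 + 75) = 0.432
|Γ|² = 0.186
P_refl = |Γ|²·P_inc = 6.23 W, P_del = (1 − |Γ|²)·P_inc = 27.2 W

P_reflected ≈ 6.23 W; P_delivered ≈ 27.2 W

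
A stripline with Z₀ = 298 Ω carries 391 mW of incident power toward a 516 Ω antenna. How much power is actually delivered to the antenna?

P_delivered ≈ 363 mW

Γ = (516 − 298)/(516 + 298) = 0.268
|Γ|² = 0.0717
P_refl = |Γ|²·P_inc = 28 mW, P_del = (1 − |Γ|²)·P_inc = 363 mW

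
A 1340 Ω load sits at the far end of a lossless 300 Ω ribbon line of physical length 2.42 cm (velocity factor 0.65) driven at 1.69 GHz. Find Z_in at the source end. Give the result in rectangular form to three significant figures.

λ = v/f = 0.65·c / 1.69 GHz = 0.115 m
βl = 2π·l/λ = 2π × 0.21 = 75.5°
tan(βl) = tan(75.5°) = 3.87
Z_in = Z_0·(Z_L + jZ_0·tanβl)/(Z_0 + jZ_L·tanβl)
     = 300·(1340 + j1160)/(300 + j5180)

Z_in ≈ 71.4 − j73.4 Ω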